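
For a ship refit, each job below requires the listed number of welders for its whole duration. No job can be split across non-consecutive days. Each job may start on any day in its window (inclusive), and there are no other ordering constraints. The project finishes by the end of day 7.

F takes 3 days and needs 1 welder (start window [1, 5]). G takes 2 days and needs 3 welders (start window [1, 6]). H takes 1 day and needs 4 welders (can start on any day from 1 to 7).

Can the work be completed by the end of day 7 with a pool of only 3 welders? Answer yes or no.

no

The minimum achievable peak is 4; 3 < 4, so no feasible schedule stays within the cap.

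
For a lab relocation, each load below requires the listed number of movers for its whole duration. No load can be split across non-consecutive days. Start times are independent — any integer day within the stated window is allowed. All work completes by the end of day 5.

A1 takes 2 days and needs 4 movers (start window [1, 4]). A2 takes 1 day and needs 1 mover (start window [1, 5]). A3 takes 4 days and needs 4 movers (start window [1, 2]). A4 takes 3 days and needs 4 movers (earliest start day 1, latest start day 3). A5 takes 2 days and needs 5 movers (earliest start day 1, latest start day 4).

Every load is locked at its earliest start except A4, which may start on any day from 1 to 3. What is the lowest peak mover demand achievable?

14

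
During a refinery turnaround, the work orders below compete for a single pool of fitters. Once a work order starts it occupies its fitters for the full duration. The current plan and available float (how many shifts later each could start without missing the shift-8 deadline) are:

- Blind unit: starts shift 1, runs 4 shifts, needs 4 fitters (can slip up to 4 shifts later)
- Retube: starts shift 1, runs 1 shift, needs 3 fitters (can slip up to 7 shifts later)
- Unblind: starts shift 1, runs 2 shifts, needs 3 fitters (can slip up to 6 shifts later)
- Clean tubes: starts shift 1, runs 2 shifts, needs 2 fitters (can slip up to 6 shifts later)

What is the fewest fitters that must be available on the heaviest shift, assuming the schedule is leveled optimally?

5

Early-start (Blind unit@1, Retube@1, Unblind@1, Clean tubes@1) gives peak 12: s1:12  s2:9  s3:4  s4:4  s5:0  s6:0  s7:0  s8:0.
Shift Retube→5, Unblind→6, Clean tubes→5.
Schedule Blind unit@1, Retube@5, Unblind@6, Clean tubes@5: s1:4  s2:4  s3:4  s4:4  s5:5  s6:5  s7:3  s8:0 — peak 5.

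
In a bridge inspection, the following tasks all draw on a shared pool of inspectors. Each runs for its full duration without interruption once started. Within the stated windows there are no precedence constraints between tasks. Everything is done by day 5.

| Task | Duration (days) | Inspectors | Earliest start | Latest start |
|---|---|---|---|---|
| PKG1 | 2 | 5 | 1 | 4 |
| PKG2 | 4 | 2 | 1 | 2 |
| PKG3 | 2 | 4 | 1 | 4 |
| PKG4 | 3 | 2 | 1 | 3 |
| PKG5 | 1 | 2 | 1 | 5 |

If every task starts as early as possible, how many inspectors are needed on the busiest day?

Early-start schedule: PKG1@1, PKG2@1, PKG3@1, PKG4@1, PKG5@1.
Load per day: day 1: 15, day 2: 13, day 3: 4, day 4: 2, day 5: 0.
Peak is 15.

15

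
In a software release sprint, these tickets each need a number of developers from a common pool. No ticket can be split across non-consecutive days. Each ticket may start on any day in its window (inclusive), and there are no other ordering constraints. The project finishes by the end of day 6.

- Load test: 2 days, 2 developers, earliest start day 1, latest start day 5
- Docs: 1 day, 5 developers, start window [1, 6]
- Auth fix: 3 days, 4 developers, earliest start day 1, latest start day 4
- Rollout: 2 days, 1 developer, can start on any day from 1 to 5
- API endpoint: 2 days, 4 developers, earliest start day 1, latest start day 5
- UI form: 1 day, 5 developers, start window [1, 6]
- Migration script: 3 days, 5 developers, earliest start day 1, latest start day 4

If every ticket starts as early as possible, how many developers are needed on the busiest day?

26

Early-start schedule: Load test@1, Docs@1, Auth fix@1, Rollout@1, API endpoint@1, UI form@1, Migration script@1.
Load per day: day 1: 26, day 2: 16, day 3: 9, day 4: 0, day 5: 0, day 6: 0.
Peak is 26.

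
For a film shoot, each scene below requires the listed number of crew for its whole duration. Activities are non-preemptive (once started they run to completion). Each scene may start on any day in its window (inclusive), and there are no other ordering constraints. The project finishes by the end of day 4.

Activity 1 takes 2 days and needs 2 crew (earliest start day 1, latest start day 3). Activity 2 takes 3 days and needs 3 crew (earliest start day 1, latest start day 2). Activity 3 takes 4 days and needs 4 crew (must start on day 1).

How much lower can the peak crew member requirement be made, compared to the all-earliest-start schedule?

Early-start peak: d1:9  d2:9  d3:7  d4:4 ⇒ 9.
Leveled (Activity 1@1, Activity 2@1, Activity 3@1): d1:9  d2:9  d3:7  d4:4 ⇒ 9.
Reduction 9 − 9 = 0.

0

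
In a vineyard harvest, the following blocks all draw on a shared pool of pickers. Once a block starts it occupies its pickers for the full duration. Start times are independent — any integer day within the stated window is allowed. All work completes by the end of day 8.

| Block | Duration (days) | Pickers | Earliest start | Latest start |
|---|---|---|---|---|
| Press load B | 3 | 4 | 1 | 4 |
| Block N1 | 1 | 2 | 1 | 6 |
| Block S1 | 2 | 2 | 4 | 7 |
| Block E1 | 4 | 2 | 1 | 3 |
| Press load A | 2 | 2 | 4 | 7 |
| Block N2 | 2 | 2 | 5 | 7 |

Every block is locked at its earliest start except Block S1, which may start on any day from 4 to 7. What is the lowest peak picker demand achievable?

Block S1@4: d1:8  d2:6  d3:6  d4:6  d5:6  d6:2  d7:0  d8:0 → peak 8
Block S1@5: d1:8  d2:6  d3:6  d4:4  d5:6  d6:4  d7:0  d8:0 → peak 8
Block S1@6: d1:8  d2:6  d3:6  d4:4  d5:4  d6:4  d7:2  d8:0 → peak 8
Block S1@7: d1:8  d2:6  d3:6  d4:4  d5:4  d6:2  d7:2  d8:2 → peak 8
Best is Block S1@4, peak 8.

8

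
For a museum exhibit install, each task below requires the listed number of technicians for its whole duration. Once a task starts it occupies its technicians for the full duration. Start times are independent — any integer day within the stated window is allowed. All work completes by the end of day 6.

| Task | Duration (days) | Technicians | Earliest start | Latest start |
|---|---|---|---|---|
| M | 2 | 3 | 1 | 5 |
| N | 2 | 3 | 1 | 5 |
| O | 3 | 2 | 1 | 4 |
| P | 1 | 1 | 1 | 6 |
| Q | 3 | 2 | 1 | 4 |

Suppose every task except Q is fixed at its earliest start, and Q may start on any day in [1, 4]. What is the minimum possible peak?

Q@1: d1:11  d2:10  d3:4  d4:0  d5:0  d6:0 → peak 11
Q@2: d1:9  d2:10  d3:4  d4:2  d5:0  d6:0 → peak 10
Q@3: d1:9  d2:8  d3:4  d4:2  d5:2  d6:0 → peak 9
Q@4: d1:9  d2:8  d3:2  d4:2  d5:2  d6:2 → peak 9
Best is Q@3, peak 9.

9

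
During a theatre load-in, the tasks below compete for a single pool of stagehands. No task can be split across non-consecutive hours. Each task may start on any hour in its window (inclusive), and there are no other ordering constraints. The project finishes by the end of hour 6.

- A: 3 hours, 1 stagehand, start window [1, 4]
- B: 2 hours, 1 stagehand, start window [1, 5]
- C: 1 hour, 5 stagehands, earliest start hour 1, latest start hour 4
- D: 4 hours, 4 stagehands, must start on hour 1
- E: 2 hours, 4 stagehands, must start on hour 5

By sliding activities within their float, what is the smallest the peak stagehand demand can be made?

9

Early-start (A@1, B@1, C@1, D@1, E@5) gives peak 11: h1:11  h2:6  h3:5  h4:4  h5:4  h6:4.
Shift C→4.
Schedule A@1, B@1, C@4, D@1, E@5: h1:6  h2:6  h3:5  h4:9  h5:4  h6:4 — peak 9.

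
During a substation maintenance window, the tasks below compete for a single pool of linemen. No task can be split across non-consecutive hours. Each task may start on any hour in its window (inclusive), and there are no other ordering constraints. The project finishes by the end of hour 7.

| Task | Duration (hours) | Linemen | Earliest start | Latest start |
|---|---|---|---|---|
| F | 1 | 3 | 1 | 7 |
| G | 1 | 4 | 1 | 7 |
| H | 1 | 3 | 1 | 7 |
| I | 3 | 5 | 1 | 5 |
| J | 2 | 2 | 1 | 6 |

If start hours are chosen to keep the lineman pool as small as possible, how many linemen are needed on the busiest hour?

Early-start (F@1, G@1, H@1, I@1, J@1) gives peak 17: h1:17  h2:7  h3:5  h4:0  h5:0  h6:0  h7:0.
Shift G→2, H→3, I→5, J→3.
Schedule F@1, G@2, H@3, I@5, J@3: h1:3  h2:4  h3:5  h4:2  h5:5  h6:5  h7:5 — peak 5.
Total lineman-hours = 29 over 7 hours ⇒ peak ≥ ⌈29/7⌉ = 5, so 5 is optimal.

5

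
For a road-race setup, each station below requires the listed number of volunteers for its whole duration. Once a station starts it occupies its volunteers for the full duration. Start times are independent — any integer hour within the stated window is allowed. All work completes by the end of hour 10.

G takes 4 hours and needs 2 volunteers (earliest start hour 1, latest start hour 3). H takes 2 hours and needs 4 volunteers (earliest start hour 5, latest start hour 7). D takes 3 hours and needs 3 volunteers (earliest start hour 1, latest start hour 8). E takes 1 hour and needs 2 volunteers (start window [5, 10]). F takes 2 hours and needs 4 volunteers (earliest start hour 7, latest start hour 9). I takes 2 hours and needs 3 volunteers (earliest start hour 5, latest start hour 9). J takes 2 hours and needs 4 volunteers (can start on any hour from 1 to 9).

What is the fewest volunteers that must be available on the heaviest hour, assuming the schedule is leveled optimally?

Early-start (G@1, H@5, D@1, E@5, F@7, I@5, J@1) gives peak 9: h1:9  h2:9  h3:5  h4:2  h5:9  h6:7  h7:4  h8:4  h9:0  h10:0.
Shift H→7, D→3, E→6, F→9.
Schedule G@1, H@7, D@3, E@6, F@9, I@5, J@1: h1:6  h2:6  h3:5  h4:5  h5:6  h6:5  h7:4  h8:4  h9:4  h10:4 — peak 6.

6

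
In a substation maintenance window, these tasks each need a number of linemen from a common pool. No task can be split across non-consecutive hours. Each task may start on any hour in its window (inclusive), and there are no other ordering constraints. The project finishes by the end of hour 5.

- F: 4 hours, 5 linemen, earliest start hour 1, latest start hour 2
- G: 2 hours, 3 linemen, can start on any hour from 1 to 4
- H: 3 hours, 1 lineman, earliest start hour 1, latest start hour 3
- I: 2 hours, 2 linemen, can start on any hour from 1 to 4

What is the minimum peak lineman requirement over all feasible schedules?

Early-start (F@1, G@1, H@1, I@1) gives peak 11: h1:11  h2:11  h3:6  h4:5  h5:0.
Shift H→3, I→3.
Schedule F@1, G@1, H@3, I@3: h1:8  h2:8  h3:8  h4:8  h5:1 — peak 8.

8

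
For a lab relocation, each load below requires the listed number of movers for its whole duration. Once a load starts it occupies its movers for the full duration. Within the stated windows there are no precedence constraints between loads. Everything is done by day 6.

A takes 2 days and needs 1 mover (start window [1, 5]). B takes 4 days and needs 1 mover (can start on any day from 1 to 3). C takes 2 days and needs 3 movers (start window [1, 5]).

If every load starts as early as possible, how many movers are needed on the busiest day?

5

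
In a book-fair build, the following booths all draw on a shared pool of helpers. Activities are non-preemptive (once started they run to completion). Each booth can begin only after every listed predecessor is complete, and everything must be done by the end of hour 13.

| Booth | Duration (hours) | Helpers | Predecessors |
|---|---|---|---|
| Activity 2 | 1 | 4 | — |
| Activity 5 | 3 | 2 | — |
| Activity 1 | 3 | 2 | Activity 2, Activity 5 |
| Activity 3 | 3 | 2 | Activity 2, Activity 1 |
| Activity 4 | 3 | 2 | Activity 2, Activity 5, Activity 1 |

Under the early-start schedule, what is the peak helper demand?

6

Early-start schedule: Activity 2@1, Activity 5@1, Activity 1@4, Activity 3@7, Activity 4@7.
Load per hour: hour 1: 6, hour 2: 2, hour 3: 2, hour 4: 2, hour 5: 2, hour 6: 2, hour 7: 4, hour 8: 4, hour 9: 4, hour 10: 0, hour 11: 0, hour 12: 0, hour 13: 0.
Peak is 6.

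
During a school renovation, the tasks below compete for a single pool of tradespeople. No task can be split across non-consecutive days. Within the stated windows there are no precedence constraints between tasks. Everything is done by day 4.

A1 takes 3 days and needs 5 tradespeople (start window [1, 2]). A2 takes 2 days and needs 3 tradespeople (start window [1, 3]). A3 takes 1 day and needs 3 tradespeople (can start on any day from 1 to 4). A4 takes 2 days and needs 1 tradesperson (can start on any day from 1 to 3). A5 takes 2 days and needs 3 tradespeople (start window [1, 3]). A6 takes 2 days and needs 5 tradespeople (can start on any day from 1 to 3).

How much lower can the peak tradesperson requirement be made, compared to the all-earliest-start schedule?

Early-start peak: d1:20  d2:17  d3:5  d4:0 ⇒ 20.
Leveled (A1@1, A2@1, A3@4, A4@3, A5@1, A6@3): d1:11  d2:11  d3:11  d4:9 ⇒ 11.
Reduction 20 − 11 = 9.

9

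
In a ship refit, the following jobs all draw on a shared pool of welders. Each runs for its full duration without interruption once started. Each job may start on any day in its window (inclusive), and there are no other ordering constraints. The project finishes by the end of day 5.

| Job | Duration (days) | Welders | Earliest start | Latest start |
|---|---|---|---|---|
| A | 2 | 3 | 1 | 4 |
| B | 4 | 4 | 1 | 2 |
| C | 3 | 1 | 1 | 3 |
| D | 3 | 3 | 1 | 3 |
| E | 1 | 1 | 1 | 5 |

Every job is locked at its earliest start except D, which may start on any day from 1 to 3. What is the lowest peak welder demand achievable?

9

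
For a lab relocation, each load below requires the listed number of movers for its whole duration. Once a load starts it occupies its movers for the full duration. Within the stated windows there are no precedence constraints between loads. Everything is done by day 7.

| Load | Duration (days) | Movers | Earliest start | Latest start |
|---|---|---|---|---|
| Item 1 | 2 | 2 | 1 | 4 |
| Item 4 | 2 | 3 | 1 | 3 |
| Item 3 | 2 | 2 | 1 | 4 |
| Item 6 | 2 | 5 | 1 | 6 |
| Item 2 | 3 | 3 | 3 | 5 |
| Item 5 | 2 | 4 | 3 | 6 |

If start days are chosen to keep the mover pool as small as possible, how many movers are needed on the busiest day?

7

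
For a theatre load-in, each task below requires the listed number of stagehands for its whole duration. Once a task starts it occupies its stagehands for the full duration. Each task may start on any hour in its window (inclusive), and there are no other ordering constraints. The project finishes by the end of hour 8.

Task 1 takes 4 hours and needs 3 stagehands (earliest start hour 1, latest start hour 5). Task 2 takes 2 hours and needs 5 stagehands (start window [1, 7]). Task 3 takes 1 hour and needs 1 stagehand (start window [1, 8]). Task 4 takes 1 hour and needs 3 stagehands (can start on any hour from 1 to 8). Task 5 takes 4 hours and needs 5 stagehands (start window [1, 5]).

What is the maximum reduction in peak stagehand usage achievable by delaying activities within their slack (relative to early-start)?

Early-start peak: h1:17  h2:13  h3:8  h4:8  h5:0  h6:0  h7:0  h8:0 ⇒ 17.
Leveled (Task 1@1, Task 2@1, Task 3@3, Task 4@3, Task 5@4): h1:8  h2:8  h3:7  h4:8  h5:5  h6:5  h7:5  h8:0 ⇒ 8.
Reduction 17 − 8 = 9.

9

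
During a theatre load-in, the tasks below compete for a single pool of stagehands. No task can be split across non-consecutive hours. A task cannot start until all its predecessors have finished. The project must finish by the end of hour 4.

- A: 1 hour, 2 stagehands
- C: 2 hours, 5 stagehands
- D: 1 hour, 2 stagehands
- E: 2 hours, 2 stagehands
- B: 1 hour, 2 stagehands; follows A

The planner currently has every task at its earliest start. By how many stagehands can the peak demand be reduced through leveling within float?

Early-start peak: h1:11  h2:9  h3:0  h4:0 ⇒ 11.
Leveled (A@1, C@3, D@1, E@1, B@2): h1:6  h2:4  h3:5  h4:5 ⇒ 6.
Reduction 11 − 6 = 5.

5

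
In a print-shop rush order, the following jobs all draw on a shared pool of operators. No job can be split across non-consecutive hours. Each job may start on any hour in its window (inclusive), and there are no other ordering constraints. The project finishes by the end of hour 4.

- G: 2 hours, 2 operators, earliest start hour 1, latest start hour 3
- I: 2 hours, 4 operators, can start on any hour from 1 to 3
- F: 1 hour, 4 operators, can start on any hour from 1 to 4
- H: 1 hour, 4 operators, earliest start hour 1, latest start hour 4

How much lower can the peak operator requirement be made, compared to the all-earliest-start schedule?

8

Early-start peak: h1:14  h2:6  h3:0  h4:0 ⇒ 14.
Leveled (G@1, I@1, F@3, H@4): h1:6  h2:6  h3:4  h4:4 ⇒ 6.
Reduction 14 − 6 = 8.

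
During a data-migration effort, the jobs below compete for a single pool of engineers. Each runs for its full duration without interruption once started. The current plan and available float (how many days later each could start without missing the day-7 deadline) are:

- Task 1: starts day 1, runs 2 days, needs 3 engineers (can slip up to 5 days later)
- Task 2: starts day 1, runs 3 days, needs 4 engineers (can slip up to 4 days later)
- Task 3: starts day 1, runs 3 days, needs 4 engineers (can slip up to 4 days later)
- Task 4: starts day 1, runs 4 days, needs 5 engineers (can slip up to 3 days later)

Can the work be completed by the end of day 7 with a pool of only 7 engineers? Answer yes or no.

Total engineer-days = 50; over 7 days the average is 50/7 > 7, so some day must exceed 7.

no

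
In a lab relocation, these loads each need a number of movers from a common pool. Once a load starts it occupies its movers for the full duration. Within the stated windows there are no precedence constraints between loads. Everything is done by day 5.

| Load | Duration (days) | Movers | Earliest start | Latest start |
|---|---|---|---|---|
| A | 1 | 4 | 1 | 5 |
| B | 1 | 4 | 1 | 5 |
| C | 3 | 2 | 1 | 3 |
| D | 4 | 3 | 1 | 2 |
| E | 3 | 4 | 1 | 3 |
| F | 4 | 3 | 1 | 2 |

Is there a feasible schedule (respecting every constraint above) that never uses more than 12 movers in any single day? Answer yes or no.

yes

Schedule A@1, B@1, C@1, D@2, E@2, F@2: d1:10  d2:12  d3:12  d4:10  d5:6 — peak 12 ≤ 12.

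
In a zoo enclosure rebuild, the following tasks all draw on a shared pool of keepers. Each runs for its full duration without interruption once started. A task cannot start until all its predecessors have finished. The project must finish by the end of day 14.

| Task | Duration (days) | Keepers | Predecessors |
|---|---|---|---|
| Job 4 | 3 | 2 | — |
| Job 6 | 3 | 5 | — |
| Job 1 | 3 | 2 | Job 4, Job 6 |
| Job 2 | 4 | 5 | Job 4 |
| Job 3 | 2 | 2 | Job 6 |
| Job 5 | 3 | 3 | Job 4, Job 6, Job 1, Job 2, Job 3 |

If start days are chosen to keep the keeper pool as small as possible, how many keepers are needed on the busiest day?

7

Early-start (Job 4@1, Job 6@1, Job 1@4, Job 2@4, Job 3@4, Job 5@8) gives peak 9: d1:7  d2:7  d3:7  d4:9  d5:9  d6:7  d7:5  d8:3  d9:3  d10:3  d11:0  d12:0  d13:0  d14:0.
Shift Job 3→7, Job 5→9.
Schedule Job 4@1, Job 6@1, Job 1@4, Job 2@4, Job 3@7, Job 5@9: d1:7  d2:7  d3:7  d4:7  d5:7  d6:7  d7:7  d8:2  d9:3  d10:3  d11:3  d12:0  d13:0  d14:0 — peak 7.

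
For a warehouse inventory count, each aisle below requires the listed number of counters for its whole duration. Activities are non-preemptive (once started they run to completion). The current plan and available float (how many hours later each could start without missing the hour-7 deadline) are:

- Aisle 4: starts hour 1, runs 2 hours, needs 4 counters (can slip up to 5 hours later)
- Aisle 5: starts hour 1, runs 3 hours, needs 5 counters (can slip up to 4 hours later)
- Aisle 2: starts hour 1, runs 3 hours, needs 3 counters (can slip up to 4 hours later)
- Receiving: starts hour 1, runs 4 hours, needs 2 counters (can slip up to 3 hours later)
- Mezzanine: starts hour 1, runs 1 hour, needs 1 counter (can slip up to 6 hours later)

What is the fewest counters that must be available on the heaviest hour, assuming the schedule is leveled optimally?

Early-start (Aisle 4@1, Aisle 5@1, Aisle 2@1, Receiving@1, Mezzanine@1) gives peak 15: h1:15  h2:14  h3:10  h4:2  h5:0  h6:0  h7:0.
Shift Aisle 5→4, Receiving→3, Mezzanine→3.
Schedule Aisle 4@1, Aisle 5@4, Aisle 2@1, Receiving@3, Mezzanine@3: h1:7  h2:7  h3:6  h4:7  h5:7  h6:7  h7:0 — peak 7.

7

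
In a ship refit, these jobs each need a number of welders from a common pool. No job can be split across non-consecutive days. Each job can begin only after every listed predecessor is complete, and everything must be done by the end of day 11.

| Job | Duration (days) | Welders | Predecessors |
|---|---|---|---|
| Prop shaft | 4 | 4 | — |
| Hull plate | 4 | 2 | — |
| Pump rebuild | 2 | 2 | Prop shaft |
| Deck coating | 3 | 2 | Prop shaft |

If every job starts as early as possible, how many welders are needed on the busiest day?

6

Early-start schedule: Prop shaft@1, Hull plate@1, Pump rebuild@5, Deck coating@5.
Load per day: day 1: 6, day 2: 6, day 3: 6, day 4: 6, day 5: 4, day 6: 4, day 7: 2, day 8: 0, day 9: 0, day 10: 0, day 11: 0.
Peak is 6.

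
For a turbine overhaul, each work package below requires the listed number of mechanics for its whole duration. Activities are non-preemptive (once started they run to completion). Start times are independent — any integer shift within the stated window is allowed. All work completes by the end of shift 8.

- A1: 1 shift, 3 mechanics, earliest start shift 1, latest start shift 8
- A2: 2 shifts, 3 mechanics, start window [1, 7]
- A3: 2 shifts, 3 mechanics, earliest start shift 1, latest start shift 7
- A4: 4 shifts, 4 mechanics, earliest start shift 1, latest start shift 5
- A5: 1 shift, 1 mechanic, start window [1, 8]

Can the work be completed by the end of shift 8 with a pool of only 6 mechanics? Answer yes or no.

Schedule A1@1, A2@1, A3@2, A4@4, A5@3: s1:6  s2:6  s3:4  s4:4  s5:4  s6:4  s7:4  s8:0 — peak 6 ≤ 6.

yes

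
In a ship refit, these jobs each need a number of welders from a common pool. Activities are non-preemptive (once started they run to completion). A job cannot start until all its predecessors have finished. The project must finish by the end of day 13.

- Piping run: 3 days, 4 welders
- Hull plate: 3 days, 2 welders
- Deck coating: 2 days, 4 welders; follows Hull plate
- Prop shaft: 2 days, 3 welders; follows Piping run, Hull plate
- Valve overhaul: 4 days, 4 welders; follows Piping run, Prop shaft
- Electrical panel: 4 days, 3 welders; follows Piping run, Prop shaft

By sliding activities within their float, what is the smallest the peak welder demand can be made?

7

Schedule Piping run@1, Hull plate@1, Deck coating@4, Prop shaft@4, Valve overhaul@6, Electrical panel@6: d1:6  d2:6  d3:6  d4:7  d5:7  d6:7  d7:7  d8:7  d9:7  d10:0  d11:0  d12:0  d13:0 — peak 7.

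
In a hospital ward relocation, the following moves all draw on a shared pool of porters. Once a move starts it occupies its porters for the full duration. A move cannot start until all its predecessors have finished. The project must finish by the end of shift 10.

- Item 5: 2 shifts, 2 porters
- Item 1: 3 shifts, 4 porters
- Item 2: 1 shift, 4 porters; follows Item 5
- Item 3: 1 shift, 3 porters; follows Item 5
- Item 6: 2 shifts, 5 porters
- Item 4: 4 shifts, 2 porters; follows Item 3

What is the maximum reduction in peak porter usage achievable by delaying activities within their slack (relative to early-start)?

5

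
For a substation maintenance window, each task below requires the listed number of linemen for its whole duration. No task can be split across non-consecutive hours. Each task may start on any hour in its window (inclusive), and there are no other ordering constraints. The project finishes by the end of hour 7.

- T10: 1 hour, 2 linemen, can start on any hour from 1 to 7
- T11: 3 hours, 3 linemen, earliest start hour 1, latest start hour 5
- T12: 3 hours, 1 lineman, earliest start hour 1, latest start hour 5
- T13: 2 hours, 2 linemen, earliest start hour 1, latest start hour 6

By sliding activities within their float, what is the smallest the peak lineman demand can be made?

3

Early-start (T10@1, T11@1, T12@1, T13@1) gives peak 8: h1:8  h2:6  h3:4  h4:0  h5:0  h6:0  h7:0.
Shift T11→2, T12→5, T13→5.
Schedule T10@1, T11@2, T12@5, T13@5: h1:2  h2:3  h3:3  h4:3  h5:3  h6:3  h7:1 — peak 3.
Total lineman-hours = 18 over 7 hours ⇒ peak ≥ ⌈18/7⌉ = 3, so 3 is optimal.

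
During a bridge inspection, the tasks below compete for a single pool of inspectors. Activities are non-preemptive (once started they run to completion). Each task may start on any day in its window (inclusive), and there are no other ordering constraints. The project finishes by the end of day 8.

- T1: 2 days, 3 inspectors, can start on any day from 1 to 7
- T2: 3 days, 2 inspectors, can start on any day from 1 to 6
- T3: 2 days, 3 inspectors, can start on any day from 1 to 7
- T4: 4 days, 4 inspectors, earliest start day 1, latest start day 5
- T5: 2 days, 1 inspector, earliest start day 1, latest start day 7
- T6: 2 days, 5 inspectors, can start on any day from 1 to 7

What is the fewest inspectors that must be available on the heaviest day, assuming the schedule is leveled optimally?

Early-start (T1@1, T2@1, T3@1, T4@1, T5@1, T6@1) gives peak 18: d1:18  d2:18  d3:6  d4:4  d5:0  d6:0  d7:0  d8:0.
Shift T2→3, T4→3, T5→6, T6→7.
Schedule T1@1, T2@3, T3@1, T4@3, T5@6, T6@7: d1:6  d2:6  d3:6  d4:6  d5:6  d6:5  d7:6  d8:5 — peak 6.
Total inspector-days = 46 over 8 days ⇒ peak ≥ ⌈46/8⌉ = 6, so 6 is optimal.

6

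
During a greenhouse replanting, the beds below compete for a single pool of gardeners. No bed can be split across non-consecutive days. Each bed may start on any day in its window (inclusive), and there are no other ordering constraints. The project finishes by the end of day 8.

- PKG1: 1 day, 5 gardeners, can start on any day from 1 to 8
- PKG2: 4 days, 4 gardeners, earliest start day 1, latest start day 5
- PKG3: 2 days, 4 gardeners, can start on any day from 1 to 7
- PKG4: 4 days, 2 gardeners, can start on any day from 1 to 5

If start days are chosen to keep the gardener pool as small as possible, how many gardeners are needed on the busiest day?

6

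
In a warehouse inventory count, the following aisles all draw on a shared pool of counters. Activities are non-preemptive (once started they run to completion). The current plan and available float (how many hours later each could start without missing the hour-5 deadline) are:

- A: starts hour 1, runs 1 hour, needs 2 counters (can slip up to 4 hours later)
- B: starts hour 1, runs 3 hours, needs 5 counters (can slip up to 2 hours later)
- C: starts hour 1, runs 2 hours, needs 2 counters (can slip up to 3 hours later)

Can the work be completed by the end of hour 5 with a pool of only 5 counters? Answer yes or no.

yes

Schedule A@1, B@3, C@1: h1:4  h2:2  h3:5  h4:5  h5:5 — peak 5 ≤ 5.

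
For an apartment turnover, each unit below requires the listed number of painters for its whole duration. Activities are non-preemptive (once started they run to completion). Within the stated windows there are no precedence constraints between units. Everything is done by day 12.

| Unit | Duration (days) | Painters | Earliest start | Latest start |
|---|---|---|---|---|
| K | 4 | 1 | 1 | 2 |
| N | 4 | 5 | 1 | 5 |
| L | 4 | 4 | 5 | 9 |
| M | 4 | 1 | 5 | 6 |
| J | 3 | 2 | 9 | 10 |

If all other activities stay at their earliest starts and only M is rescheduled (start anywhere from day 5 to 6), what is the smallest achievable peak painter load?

6

M@5: d1:6  d2:6  d3:6  d4:6  d5:5  d6:5  d7:5  d8:5  d9:2  d10:2  d11:2  d12:0 → peak 6
M@6: d1:6  d2:6  d3:6  d4:6  d5:4  d6:5  d7:5  d8:5  d9:3  d10:2  d11:2  d12:0 → peak 6
Best is M@5, peak 6.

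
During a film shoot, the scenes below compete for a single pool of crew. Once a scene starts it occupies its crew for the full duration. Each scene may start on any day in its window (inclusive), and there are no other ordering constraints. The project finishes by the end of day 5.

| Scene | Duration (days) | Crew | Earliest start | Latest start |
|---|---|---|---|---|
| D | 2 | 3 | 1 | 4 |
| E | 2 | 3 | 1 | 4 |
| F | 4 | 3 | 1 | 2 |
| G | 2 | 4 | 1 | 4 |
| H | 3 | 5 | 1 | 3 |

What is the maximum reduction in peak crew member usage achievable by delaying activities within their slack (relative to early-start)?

Early-start peak: d1:18  d2:18  d3:8  d4:3  d5:0 ⇒ 18.
Leveled (D@1, E@3, F@1, G@1, H@3): d1:10  d2:10  d3:11  d4:11  d5:5 ⇒ 11.
Reduction 18 − 11 = 7.

7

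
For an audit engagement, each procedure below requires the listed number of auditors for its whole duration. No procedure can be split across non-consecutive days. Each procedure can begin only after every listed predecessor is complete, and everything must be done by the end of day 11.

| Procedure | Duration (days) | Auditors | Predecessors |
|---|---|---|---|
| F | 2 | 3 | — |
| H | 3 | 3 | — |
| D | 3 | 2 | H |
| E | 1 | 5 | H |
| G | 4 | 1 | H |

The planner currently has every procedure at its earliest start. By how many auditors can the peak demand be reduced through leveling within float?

Early-start peak: d1:6  d2:6  d3:3  d4:8  d5:3  d6:3  d7:1  d8:0  d9:0  d10:0  d11:0 ⇒ 8.
Leveled (F@1, H@3, D@6, E@10, G@6): d1:3  d2:3  d3:3  d4:3  d5:3  d6:3  d7:3  d8:3  d9:1  d10:5  d11:0 ⇒ 5.
Reduction 8 − 5 = 3.

3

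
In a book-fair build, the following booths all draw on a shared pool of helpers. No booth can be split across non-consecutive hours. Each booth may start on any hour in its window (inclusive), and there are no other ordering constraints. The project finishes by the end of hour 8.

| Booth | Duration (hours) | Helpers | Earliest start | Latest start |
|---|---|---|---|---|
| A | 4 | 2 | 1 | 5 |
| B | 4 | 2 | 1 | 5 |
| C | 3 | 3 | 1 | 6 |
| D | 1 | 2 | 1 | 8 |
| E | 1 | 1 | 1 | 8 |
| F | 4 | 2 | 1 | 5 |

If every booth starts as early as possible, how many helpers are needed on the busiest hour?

Early-start schedule: A@1, B@1, C@1, D@1, E@1, F@1.
Load per hour: hour 1: 12, hour 2: 9, hour 3: 9, hour 4: 6, hour 5: 0, hour 6: 0, hour 7: 0, hour 8: 0.
Peak is 12.

12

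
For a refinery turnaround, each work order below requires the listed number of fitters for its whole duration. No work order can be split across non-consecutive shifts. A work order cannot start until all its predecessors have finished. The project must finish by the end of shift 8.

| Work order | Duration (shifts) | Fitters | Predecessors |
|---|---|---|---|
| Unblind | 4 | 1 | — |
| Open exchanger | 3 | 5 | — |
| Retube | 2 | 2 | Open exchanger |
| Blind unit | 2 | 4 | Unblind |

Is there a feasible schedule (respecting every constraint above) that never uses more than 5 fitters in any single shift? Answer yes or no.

no

The minimum achievable peak is 6; 5 < 6, so no feasible schedule stays within the cap.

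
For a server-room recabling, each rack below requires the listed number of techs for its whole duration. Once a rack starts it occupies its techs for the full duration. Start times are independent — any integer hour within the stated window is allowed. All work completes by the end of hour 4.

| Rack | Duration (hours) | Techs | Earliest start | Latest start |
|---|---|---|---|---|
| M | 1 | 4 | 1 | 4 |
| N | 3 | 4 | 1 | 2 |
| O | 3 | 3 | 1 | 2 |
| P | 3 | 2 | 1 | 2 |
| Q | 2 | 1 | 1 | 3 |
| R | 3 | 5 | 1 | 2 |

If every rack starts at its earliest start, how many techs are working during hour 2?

15

At early start, hour 2 has: N, O, P, Q, R.
Demand: 4 + 3 + 2 + 1 + 5 = 15.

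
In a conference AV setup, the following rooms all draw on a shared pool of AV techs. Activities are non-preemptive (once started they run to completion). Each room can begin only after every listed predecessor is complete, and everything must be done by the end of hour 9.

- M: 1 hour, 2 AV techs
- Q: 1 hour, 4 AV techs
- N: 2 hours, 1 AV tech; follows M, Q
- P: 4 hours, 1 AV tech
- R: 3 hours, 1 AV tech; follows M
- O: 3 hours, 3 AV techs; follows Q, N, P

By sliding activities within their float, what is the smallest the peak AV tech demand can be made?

Early-start (M@1, Q@1, N@2, P@1, R@2, O@5) gives peak 7: h1:7  h2:3  h3:3  h4:2  h5:3  h6:3  h7:3  h8:0  h9:0.
Shift Q→2, N→3, P→3, R→3, O→7.
Schedule M@1, Q@2, N@3, P@3, R@3, O@7: h1:2  h2:4  h3:3  h4:3  h5:2  h6:1  h7:3  h8:3  h9:3 — peak 4.

4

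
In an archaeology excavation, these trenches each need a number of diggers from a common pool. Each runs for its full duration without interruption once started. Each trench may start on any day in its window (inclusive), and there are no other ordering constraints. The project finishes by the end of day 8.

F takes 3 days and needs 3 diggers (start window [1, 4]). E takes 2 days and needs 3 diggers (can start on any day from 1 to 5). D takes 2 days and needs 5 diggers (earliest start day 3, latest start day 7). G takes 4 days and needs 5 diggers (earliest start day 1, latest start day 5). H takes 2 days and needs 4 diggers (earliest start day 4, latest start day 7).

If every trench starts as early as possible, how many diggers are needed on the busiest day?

14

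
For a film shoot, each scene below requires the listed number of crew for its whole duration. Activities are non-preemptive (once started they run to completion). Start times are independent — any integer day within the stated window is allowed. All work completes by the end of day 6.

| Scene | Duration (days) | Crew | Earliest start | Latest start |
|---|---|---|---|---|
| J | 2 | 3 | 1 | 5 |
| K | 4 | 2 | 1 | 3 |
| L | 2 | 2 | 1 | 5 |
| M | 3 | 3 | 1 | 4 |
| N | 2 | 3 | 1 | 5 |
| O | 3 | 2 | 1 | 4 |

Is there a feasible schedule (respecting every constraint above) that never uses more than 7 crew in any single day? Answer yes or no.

Schedule J@1, K@1, L@3, M@4, N@5, O@1: d1:7  d2:7  d3:6  d4:7  d5:6  d6:6 — peak 7 ≤ 7.

yes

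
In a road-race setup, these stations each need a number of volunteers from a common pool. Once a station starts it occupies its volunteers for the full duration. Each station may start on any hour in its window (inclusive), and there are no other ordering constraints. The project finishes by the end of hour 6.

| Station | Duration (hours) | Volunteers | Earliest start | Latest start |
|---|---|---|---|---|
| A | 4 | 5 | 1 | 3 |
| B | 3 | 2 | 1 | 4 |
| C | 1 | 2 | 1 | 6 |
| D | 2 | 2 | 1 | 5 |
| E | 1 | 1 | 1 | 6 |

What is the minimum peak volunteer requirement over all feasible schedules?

Early-start (A@1, B@1, C@1, D@1, E@1) gives peak 12: h1:12  h2:9  h3:7  h4:5  h5:0  h6:0.
Shift C→4, D→5, E→5.
Schedule A@1, B@1, C@4, D@5, E@5: h1:7  h2:7  h3:7  h4:7  h5:3  h6:2 — peak 7.

7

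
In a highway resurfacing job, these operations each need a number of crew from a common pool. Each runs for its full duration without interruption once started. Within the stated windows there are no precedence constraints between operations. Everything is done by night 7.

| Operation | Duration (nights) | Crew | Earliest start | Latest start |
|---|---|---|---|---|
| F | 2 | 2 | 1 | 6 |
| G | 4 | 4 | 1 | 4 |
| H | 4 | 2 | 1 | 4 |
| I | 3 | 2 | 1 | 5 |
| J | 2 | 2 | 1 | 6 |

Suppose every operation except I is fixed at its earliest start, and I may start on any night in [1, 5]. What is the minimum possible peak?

10

I@1: n1:12  n2:12  n3:8  n4:6  n5:0  n6:0  n7:0 → peak 12
I@2: n1:10  n2:12  n3:8  n4:8  n5:0  n6:0  n7:0 → peak 12
I@3: n1:10  n2:10  n3:8  n4:8  n5:2  n6:0  n7:0 → peak 10
I@4: n1:10  n2:10  n3:6  n4:8  n5:2  n6:2  n7:0 → peak 10
I@5: n1:10  n2:10  n3:6  n4:6  n5:2  n6:2  n7:2 → peak 10
Best is I@3, peak 10.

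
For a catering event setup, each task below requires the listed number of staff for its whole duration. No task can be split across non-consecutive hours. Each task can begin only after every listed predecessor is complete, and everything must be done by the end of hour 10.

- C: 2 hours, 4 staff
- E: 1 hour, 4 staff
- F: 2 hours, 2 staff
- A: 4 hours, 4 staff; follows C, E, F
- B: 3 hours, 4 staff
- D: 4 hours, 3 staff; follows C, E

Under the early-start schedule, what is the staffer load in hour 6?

At early start, hour 6 has: A, D.
Demand: 4 + 3 = 7.

7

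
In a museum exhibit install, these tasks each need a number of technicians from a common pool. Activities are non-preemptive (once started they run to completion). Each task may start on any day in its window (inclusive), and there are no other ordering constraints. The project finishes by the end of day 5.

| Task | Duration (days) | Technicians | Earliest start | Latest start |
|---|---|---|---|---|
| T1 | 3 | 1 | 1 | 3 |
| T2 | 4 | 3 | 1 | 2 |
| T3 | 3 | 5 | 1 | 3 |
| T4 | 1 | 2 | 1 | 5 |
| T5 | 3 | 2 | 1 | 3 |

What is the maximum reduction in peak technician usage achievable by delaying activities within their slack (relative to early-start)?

Early-start peak: d1:13  d2:11  d3:11  d4:3  d5:0 ⇒ 13.
Leveled (T1@1, T2@1, T3@1, T4@1, T5@2): d1:11  d2:11  d3:11  d4:5  d5:0 ⇒ 11.
Reduction 13 − 11 = 2.

2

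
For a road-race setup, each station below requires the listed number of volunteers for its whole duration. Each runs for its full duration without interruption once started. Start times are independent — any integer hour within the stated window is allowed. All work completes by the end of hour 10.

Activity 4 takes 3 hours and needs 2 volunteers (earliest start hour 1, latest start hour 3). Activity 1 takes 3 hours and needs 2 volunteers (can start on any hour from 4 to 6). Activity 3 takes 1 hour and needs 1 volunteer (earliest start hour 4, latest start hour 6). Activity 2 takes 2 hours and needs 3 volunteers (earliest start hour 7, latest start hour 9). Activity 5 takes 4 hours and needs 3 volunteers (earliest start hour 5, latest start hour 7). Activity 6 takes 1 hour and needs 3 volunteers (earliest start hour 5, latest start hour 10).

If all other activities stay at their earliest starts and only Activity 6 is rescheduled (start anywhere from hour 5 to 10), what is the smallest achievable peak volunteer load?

Activity 6@5: h1:2  h2:2  h3:2  h4:3  h5:8  h6:5  h7:6  h8:6  h9:0  h10:0 → peak 8
Activity 6@6: h1:2  h2:2  h3:2  h4:3  h5:5  h6:8  h7:6  h8:6  h9:0  h10:0 → peak 8
Activity 6@7: h1:2  h2:2  h3:2  h4:3  h5:5  h6:5  h7:9  h8:6  h9:0  h10:0 → peak 9
Activity 6@8: h1:2  h2:2  h3:2  h4:3  h5:5  h6:5  h7:6  h8:9  h9:0  h10:0 → peak 9
Activity 6@9: h1:2  h2:2  h3:2  h4:3  h5:5  h6:5  h7:6  h8:6  h9:3  h10:0 → peak 6
Activity 6@10: h1:2  h2:2  h3:2  h4:3  h5:5  h6:5  h7:6  h8:6  h9:0  h10:3 → peak 6
Best is Activity 6@9, peak 6.

6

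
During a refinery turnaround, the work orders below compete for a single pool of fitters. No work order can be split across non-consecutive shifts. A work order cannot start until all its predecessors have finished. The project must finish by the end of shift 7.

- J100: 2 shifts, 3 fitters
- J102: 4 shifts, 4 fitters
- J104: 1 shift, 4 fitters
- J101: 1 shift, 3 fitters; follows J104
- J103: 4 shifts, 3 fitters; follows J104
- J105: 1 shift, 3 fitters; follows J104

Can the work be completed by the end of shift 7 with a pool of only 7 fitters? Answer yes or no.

yes

Schedule J100@1, J102@2, J104@1, J101@3, J103@4, J105@6: s1:7  s2:7  s3:7  s4:7  s5:7  s6:6  s7:3 — peak 7 ≤ 7.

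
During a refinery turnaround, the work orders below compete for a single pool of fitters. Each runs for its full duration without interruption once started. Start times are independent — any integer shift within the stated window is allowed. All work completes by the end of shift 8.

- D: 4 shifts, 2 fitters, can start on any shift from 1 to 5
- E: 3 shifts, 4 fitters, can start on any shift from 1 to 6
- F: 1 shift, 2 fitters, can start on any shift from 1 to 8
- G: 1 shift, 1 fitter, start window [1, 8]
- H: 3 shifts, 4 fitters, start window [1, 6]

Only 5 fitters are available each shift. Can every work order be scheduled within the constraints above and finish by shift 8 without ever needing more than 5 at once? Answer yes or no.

The minimum achievable peak is 6; 5 < 6, so no feasible schedule stays within the cap.

no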